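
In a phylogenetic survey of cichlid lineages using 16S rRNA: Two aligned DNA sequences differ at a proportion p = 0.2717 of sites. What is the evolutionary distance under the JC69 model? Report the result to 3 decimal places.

0.337

d = −(3/4) ln(1 − 4p/3) = −0.75 ln(1 − 0.362267) = −0.75 ln(0.637733)
  = −0.75 × (-0.449836) = 0.337377 substitutions/site.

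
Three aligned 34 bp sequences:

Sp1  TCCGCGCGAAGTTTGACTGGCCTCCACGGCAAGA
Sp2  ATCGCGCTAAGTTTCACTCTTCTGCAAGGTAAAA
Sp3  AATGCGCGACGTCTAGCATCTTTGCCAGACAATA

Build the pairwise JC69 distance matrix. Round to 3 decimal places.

d(Sp1,Sp2) = 0.423, d(Sp1,Sp3) = 0.824, d(Sp2,Sp3) = 0.665

Sp1–Sp2: 11/34 sites differ → p ≈ 0.323529, d = −0.75 ln(1 − 0.431372) = 0.423397 ≈ 0.423.
Sp1–Sp3: 17/34 sites differ → p = 0.5, d = −0.75 ln(1 − 0.666667) = 0.823960 ≈ 0.824.
Sp2–Sp3: 15/34 sites differ → p ≈ 0.441176, d = −0.75 ln(1 − 0.588235) = 0.665477 ≈ 0.665.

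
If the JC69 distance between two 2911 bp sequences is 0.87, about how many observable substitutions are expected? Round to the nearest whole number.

1499

Invert JC69: p = (3/4)(1 − e^(−4d/3)) = 0.75 × (1 − e^(-1.16)) = 0.75 × (1 − 0.313486) = 0.514886.
Expected differing sites = pL ≈ 0.514886 × 2911 = 1498.833146 ≈ 1499.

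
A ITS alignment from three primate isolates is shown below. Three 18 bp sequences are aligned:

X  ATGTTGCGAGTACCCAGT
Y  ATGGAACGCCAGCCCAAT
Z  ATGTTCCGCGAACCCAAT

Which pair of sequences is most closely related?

X–Y: 8/18 differ, p = 0.444, d = 0.673.
X–Z: 4/18 differ, p = 0.222, d = 0.264.
Y–Z: 5/18 differ, p = 0.278, d = 0.347.
The smallest distance is between X and Z.

X and Z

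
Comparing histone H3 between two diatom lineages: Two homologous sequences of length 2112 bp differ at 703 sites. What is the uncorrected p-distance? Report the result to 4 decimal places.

p = 703/2112 = 0.332859… ≈ 0.3329 (to 4 d.p.).

0.3329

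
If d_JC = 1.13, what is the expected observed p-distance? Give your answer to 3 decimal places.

0.584

p = (3/4)(1 − e^(−4d/3)) = 0.75 × (1 − e^(-1.506667)) = 0.75 × (1 − 0.221647) = 0.583765.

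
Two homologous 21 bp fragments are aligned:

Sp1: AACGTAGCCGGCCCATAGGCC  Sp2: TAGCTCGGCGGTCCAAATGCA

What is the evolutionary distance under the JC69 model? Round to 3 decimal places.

0.635

The sequences differ at 9 of 21 sites (1, 3, 4, 6, 8, 12, 16, 18, 21), so p = 9/21 ≈ 0.428571.
d = −(3/4) ln(1 − 4p/3) = −0.75 ln(1 − 0.571428) = −0.75 ln(0.428572)
  = −0.75 × (-0.847297) = 0.635473 substitutions/site.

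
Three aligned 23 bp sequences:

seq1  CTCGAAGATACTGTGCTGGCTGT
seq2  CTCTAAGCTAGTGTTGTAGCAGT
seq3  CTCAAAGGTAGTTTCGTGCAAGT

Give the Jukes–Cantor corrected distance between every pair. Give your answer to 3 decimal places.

seq1–seq2: 7/23 sites differ → p ≈ 0.304348, d = −0.75 ln(1 − 0.405797) = 0.390401 ≈ 0.390.
seq1–seq3: 9/23 sites differ → p ≈ 0.391304, d = −0.75 ln(1 − 0.521739) = 0.553199 ≈ 0.553.
seq2–seq3: 7/23 sites differ → p ≈ 0.304348, d = −0.75 ln(1 − 0.405797) = 0.390401 ≈ 0.390.

d(seq1,seq2) = 0.390, d(seq1,seq3) = 0.553, d(seq2,seq3) = 0.390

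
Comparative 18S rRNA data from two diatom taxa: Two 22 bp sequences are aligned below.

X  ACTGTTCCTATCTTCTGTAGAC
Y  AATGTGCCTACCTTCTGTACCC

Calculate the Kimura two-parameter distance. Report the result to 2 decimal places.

Of 22 sites, 1 differences are transitions and 4 are transversions, so P = 1/22 ≈ 0.045455 and Q = 4/22 ≈ 0.181818.
Under the Kimura two-parameter model, d = −½ ln(1 − 2P − Q) − ¼ ln(1 − 2Q).
1 − 2P − Q = 0.727272, giving −½ ln(0.727272) = 0.159227.
1 − 2Q = 0.636364, giving −¼ ln(0.636364) = 0.112996.
d = 0.159227 + 0.112996 = 0.272223.

0.27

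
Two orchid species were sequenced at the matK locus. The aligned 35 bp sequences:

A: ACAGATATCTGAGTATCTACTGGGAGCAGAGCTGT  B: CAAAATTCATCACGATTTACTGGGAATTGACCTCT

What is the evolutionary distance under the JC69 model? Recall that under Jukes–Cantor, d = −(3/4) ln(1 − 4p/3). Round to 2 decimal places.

0.64

The sequences differ at 15 of 35 sites, so p = 15/35 ≈ 0.428571.
d = −(3/4) ln(1 − 4p/3) = −0.75 ln(1 − 0.571428) = −0.75 ln(0.428572)
  = −0.75 × (-0.847297) = 0.635473 substitutions/site.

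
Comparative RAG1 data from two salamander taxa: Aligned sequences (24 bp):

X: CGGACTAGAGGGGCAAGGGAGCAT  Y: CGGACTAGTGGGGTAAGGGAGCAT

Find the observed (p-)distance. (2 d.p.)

0.08

The sequences differ at 2 of 24 positions (sites 9, 14).
p = 2/24 = 0.083333… ≈ 0.08 (to 2 d.p.).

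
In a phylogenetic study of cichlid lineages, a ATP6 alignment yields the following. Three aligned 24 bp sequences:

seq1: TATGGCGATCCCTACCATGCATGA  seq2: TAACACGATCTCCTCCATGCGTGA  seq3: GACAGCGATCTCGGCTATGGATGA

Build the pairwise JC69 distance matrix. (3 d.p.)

d(seq1,seq2) = 0.369, d(seq1,seq3) = 0.441, d(seq2,seq3) = 0.520

seq1–seq2: 7/24 sites differ → p ≈ 0.291667, d = −0.75 ln(1 − 0.388889) = 0.369358 ≈ 0.369.
seq1–seq3: 8/24 sites differ → p ≈ 0.333333, d = −0.75 ln(1 − 0.444444) = 0.440839 ≈ 0.441.
seq2–seq3: 9/24 sites differ → p = 0.375, d = −0.75 ln(1 − 0.5) = 0.519860 ≈ 0.520.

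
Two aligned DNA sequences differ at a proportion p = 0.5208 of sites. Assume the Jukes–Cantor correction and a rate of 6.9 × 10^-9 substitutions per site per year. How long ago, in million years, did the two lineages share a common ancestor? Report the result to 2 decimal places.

64.43

d = −(3/4) ln(1 − 4p/3) = −0.75 ln(1 − 0.6944) = −0.75 ln(0.3056)
  = −0.75 × (-1.185478) = 0.889109 substitutions/site.
Under a molecular clock d = 2μt, so t = d/(2μ) = 0.889109 / (2 × 6.9 × 10^-9) = 64.43 million years.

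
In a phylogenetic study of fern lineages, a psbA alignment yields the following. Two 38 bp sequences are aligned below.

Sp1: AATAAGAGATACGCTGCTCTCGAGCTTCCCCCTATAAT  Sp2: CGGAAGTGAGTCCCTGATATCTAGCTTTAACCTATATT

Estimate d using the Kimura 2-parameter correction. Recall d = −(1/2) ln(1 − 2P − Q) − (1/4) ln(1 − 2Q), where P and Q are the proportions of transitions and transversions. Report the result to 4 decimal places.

0.5229

Of 38 sites, 2 differences are transitions and 12 are transversions, so P = 2/38 ≈ 0.052632 and Q = 12/38 ≈ 0.315789.
Under the Kimura two-parameter model, d = −½ ln(1 − 2P − Q) − ¼ ln(1 − 2Q).
1 − 2P − Q = 0.578947, giving −½ ln(0.578947) = 0.273272.
1 − 2Q = 0.368422, giving −¼ ln(0.368422) = 0.249632.
d = 0.273272 + 0.249632 = 0.522904.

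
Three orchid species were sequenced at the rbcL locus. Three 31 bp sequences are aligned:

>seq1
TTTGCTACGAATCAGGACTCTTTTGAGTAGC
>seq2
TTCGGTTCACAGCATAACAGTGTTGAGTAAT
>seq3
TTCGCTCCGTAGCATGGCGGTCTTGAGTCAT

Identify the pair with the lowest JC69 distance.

seq2 and seq3

seq1–seq2: 13/31 differ, p = 0.419, d = 0.614.
seq1–seq3: 12/31 differ, p = 0.387, d = 0.544.
seq2–seq3: 9/31 differ, p = 0.290, d = 0.367.
The smallest distance is between seq2 and seq3.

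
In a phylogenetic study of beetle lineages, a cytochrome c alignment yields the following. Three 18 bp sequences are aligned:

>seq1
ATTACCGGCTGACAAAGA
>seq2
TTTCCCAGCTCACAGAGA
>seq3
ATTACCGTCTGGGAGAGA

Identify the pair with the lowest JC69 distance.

seq1 and seq3

seq1–seq2: 5/18 differ, p = 0.278, d = 0.347.
seq1–seq3: 4/18 differ, p = 0.222, d = 0.264.
seq2–seq3: 7/18 differ, p = 0.389, d = 0.548.
The smallest distance is between seq1 and seq3.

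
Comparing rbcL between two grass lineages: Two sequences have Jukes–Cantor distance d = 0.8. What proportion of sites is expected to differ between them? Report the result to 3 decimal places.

0.492

p = (3/4)(1 − e^(−4d/3)) = 0.75 × (1 − e^(-1.066667)) = 0.75 × (1 − 0.344154) = 0.491885.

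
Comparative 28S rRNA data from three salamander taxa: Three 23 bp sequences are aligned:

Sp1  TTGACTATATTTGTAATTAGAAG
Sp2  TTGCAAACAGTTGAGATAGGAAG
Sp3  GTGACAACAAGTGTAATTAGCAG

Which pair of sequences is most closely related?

Sp1–Sp2: 9/23 differ, p = 0.391, d = 0.553.
Sp1–Sp3: 6/23 differ, p = 0.261, d = 0.321.
Sp2–Sp3: 10/23 differ, p = 0.435, d = 0.650.
The smallest distance is between Sp1 and Sp3.

Sp1 and Sp3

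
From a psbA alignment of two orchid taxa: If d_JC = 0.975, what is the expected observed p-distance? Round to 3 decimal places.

0.546

p = (3/4)(1 − e^(−4d/3)) = 0.75 × (1 − e^(-1.3)) = 0.75 × (1 − 0.272532) = 0.545601.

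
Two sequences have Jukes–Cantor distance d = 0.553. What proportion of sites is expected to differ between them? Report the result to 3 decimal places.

0.391

p = (3/4)(1 − e^(−4d/3)) = 0.75 × (1 − e^(-0.737333)) = 0.75 × (1 − 0.478388) = 0.391209.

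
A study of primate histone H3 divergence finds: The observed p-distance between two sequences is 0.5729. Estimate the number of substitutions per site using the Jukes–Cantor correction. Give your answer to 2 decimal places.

1.08

d = −(3/4) ln(1 − 4p/3) = −0.75 ln(1 − 0.763867) = −0.75 ln(0.236133)
  = −0.75 × (-1.443360) = 1.082520 substitutions/site.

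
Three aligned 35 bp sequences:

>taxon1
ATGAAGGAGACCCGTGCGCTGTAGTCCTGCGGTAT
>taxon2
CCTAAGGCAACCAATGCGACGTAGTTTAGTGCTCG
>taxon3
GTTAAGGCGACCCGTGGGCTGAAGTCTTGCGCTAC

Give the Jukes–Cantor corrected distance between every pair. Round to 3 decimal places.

d(taxon1,taxon2) = 0.705, d(taxon1,taxon3) = 0.273, d(taxon2,taxon3) = 0.572

taxon1–taxon2: 16/35 sites differ → p ≈ 0.457143, d = −0.75 ln(1 − 0.609524) = 0.705292 ≈ 0.705.
taxon1–taxon3: 8/35 sites differ → p ≈ 0.228571, d = −0.75 ln(1 − 0.304761) = 0.272625 ≈ 0.273.
taxon2–taxon3: 14/35 sites differ → p = 0.4, d = −0.75 ln(1 − 0.533333) = 0.571605 ≈ 0.572.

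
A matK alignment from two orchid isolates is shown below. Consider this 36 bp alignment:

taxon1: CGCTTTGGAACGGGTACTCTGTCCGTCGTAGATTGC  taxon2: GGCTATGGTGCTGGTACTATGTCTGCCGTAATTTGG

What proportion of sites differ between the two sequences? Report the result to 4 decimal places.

0.3056

The sequences differ at 11 of 36 positions.
p = 11/36 = 0.305555… ≈ 0.3056 (to 4 d.p.).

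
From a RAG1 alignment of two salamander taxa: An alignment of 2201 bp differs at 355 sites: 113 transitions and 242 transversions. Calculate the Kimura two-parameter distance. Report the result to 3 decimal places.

P = 113/2201 ≈ 0.05134 and Q = 242/2201 ≈ 0.10995.
Under the Kimura two-parameter model, d = −½ ln(1 − 2P − Q) − ¼ ln(1 − 2Q).
1 − 2P − Q = 0.78737, giving −½ ln(0.78737) = 0.119529.
1 − 2Q = 0.7801, giving −¼ ln(0.7801) = 0.062083.
d = 0.119529 + 0.062083 = 0.181612.

0.182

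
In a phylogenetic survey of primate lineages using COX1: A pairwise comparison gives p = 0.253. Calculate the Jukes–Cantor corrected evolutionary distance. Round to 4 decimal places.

0.3086

d = −(3/4) ln(1 − 4p/3) = −0.75 ln(1 − 0.337333) = −0.75 ln(0.662667)
  = −0.75 × (-0.411483) = 0.308612 substitutions/site.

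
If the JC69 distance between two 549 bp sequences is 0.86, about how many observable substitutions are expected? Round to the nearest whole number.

281

Invert JC69: p = (3/4)(1 − e^(−4d/3)) = 0.75 × (1 − e^(-1.146667)) = 0.75 × (1 − 0.317694) = 0.511730.
Expected differing sites = pL ≈ 0.511730 × 549 = 280.93977 ≈ 281.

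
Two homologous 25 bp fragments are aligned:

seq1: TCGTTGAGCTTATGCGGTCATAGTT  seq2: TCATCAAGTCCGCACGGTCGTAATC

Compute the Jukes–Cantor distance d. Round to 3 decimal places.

The sequences differ at 12 of 25 sites, so p = 12/25 = 0.48.
d = −(3/4) ln(1 − 4p/3) = −0.75 ln(1 − 0.64) = −0.75 ln(0.36)
  = −0.75 × (-1.021651) = 0.766238 substitutions/site.

0.766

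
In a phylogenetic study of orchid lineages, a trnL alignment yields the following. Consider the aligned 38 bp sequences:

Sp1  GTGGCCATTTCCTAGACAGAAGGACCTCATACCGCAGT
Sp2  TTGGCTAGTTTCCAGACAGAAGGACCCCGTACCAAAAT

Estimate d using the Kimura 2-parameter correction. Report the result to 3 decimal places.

0.339

Of 38 sites, 7 differences are transitions and 3 are transversions, so P = 7/38 ≈ 0.184211 and Q = 3/38 ≈ 0.078947.
Under the Kimura two-parameter model, d = −½ ln(1 − 2P − Q) − ¼ ln(1 − 2Q).
1 − 2P − Q = 0.552631, giving −½ ln(0.552631) = 0.296532.
1 − 2Q = 0.842106, giving −¼ ln(0.842106) = 0.042962.
d = 0.296532 + 0.042962 = 0.339494.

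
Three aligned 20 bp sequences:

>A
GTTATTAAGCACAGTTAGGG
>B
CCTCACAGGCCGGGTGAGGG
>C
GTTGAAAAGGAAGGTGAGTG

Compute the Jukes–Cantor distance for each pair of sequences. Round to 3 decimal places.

A–B: 10/20 sites differ → p = 0.5, d = −0.75 ln(1 − 0.666667) = 0.823960 ≈ 0.824.
A–C: 8/20 sites differ → p = 0.4, d = −0.75 ln(1 − 0.533333) = 0.571605 ≈ 0.572.
B–C: 9/20 sites differ → p = 0.45, d = −0.75 ln(1 − 0.6) = 0.687218 ≈ 0.687.

d(A,B) = 0.824, d(A,C) = 0.572, d(B,C) = 0.687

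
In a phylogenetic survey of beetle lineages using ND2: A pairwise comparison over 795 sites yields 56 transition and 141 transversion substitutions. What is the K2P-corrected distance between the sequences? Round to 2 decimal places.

0.30

P = 56/795 ≈ 0.07044 and Q = 141/795 ≈ 0.177358.
Under the Kimura two-parameter model, d = −½ ln(1 − 2P − Q) − ¼ ln(1 − 2Q).
1 − 2P − Q = 0.681762, giving −½ ln(0.681762) = 0.191537.
1 − 2Q = 0.645284, giving −¼ ln(0.645284) = 0.109516.
d = 0.191537 + 0.109516 = 0.301053.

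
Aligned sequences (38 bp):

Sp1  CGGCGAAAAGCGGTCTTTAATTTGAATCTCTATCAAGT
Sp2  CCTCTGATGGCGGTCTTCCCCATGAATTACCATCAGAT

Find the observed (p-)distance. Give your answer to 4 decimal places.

0.4211

The sequences differ at 16 of 38 positions.
p = 16/38 = 0.421052… ≈ 0.4211 (to 4 d.p.).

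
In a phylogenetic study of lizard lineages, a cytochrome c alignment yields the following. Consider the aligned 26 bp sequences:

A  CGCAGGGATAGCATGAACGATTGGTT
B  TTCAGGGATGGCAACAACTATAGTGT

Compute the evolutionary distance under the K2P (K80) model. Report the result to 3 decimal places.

0.468

Of 26 sites, 2 differences are transitions and 7 are transversions, so P = 2/26 ≈ 0.076923 and Q = 7/26 ≈ 0.269231.
Under the Kimura two-parameter model, d = −½ ln(1 − 2P − Q) − ¼ ln(1 − 2Q).
1 − 2P − Q = 0.576923, giving −½ ln(0.576923) = 0.275023.
1 − 2Q = 0.461538, giving −¼ ln(0.461538) = 0.193298.
d = 0.275023 + 0.193298 = 0.468321.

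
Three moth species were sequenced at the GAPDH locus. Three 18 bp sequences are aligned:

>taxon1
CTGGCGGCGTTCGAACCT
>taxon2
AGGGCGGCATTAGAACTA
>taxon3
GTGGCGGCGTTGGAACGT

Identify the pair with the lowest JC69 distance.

taxon1 and taxon3

taxon1–taxon2: 6/18 differ, p = 0.333, d = 0.441.
taxon1–taxon3: 3/18 differ, p = 0.167, d = 0.188.
taxon2–taxon3: 6/18 differ, p = 0.333, d = 0.441.
The smallest distance is between taxon1 and taxon3.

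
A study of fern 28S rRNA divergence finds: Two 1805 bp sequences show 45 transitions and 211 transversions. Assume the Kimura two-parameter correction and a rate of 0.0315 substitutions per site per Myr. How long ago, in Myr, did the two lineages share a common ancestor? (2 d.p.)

2.50

P = 45/1805 ≈ 0.024931 and Q = 211/1805 ≈ 0.116898.
Under the Kimura two-parameter model, d = −½ ln(1 − 2P − Q) − ¼ ln(1 − 2Q).
1 − 2P − Q = 0.83324, giving −½ ln(0.83324) = 0.091217.
1 − 2Q = 0.766204, giving −¼ ln(0.766204) = 0.066577.
d = 0.091217 + 0.066577 = 0.157794.
Under a molecular clock d = 2μt, so t = d/(2μ) = 0.157794 / (2 × 0.0315) = 2.50 Myr.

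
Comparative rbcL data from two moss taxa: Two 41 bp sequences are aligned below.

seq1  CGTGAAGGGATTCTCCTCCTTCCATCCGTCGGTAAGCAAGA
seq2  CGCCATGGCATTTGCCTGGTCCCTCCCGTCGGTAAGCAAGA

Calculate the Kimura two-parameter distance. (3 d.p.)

Of 41 sites, 4 differences are transitions and 7 are transversions, so P = 4/41 ≈ 0.097561 and Q = 7/41 ≈ 0.170732.
Under the Kimura two-parameter model, d = −½ ln(1 − 2P − Q) − ¼ ln(1 − 2Q).
1 − 2P − Q = 0.634146, giving −½ ln(0.634146) = 0.227738.
1 − 2Q = 0.658536, giving −¼ ln(0.658536) = 0.104434.
d = 0.227738 + 0.104434 = 0.332172.

0.332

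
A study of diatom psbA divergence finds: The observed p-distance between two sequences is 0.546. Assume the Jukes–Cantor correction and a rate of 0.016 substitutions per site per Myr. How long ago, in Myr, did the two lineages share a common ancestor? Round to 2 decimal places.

d = −(3/4) ln(1 − 4p/3) = −0.75 ln(1 − 0.728) = −0.75 ln(0.272)
  = −0.75 × (-1.301953) = 0.976465 substitutions/site.
Under a molecular clock d = 2μt, so t = d/(2μ) = 0.976465 / (2 × 0.016) = 30.51 Myr.

30.51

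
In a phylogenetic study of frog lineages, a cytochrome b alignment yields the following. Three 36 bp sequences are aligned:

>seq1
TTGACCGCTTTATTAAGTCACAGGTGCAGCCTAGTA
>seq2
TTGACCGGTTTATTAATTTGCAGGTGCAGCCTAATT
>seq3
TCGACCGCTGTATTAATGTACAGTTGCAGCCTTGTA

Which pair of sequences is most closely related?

seq1–seq2: 6/36 differ, p = 0.167, d = 0.188.
seq1–seq3: 7/36 differ, p = 0.194, d = 0.225.
seq2–seq3: 9/36 differ, p = 0.250, d = 0.304.
The smallest distance is between seq1 and seq2.

seq1 and seq2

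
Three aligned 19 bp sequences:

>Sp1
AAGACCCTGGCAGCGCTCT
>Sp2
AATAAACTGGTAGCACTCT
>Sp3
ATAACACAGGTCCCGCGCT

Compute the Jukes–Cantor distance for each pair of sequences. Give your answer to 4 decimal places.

d(Sp1,Sp2) = 0.3241, d(Sp1,Sp3) = 0.6181, d(Sp2,Sp3) = 0.6181

Sp1–Sp2: 5/19 sites differ → p ≈ 0.263158, d = −0.75 ln(1 − 0.350877) = 0.324100 ≈ 0.3241.
Sp1–Sp3: 8/19 sites differ → p ≈ 0.421053, d = −0.75 ln(1 − 0.561404) = 0.618132 ≈ 0.6181.
Sp2–Sp3: 8/19 sites differ → p ≈ 0.421053, d = −0.75 ln(1 − 0.561404) = 0.618132 ≈ 0.6181.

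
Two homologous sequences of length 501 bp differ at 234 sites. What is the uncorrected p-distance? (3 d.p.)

0.467

p = 234/501 = 0.467065… ≈ 0.467 (to 3 d.p.).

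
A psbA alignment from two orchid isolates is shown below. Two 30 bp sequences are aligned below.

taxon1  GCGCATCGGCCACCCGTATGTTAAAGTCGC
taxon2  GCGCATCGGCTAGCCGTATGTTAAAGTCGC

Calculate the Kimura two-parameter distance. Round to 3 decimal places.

Of 30 sites, 1 differences are transitions and 1 are transversions, so P = 1/30 ≈ 0.033333 and Q = 1/30 ≈ 0.033333.
Under the Kimura two-parameter model, d = −½ ln(1 − 2P − Q) − ¼ ln(1 − 2Q).
1 − 2P − Q = 0.900001, giving −½ ln(0.900001) = 0.052680.
1 − 2Q = 0.933334, giving −¼ ln(0.933334) = 0.017248.
d = 0.052680 + 0.017248 = 0.069928.

0.070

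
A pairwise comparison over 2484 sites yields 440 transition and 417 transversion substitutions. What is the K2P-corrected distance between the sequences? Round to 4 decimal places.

P = 440/2484 ≈ 0.177134 and Q = 417/2484 ≈ 0.167874.
Under the Kimura two-parameter model, d = −½ ln(1 − 2P − Q) − ¼ ln(1 − 2Q).
1 − 2P − Q = 0.477858, giving −½ ln(0.477858) = 0.369221.
1 − 2Q = 0.664252, giving −¼ ln(0.664252) = 0.102273.
d = 0.369221 + 0.102273 = 0.471494.

0.4715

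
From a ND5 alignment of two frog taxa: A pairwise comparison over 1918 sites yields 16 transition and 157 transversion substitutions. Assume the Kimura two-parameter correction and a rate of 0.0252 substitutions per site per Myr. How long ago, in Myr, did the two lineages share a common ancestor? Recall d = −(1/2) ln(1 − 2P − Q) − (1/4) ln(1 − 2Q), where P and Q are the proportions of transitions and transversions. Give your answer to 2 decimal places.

P = 16/1918 ≈ 0.008342 and Q = 157/1918 ≈ 0.081856.
Under the Kimura two-parameter model, d = −½ ln(1 − 2P − Q) − ¼ ln(1 − 2Q).
1 − 2P − Q = 0.90146, giving −½ ln(0.90146) = 0.051870.
1 − 2Q = 0.836288, giving −¼ ln(0.836288) = 0.044696.
d = 0.051870 + 0.044696 = 0.096566.
Under a molecular clock d = 2μt, so t = d/(2μ) = 0.096566 / (2 × 0.0252) = 1.92 Myr.

1.92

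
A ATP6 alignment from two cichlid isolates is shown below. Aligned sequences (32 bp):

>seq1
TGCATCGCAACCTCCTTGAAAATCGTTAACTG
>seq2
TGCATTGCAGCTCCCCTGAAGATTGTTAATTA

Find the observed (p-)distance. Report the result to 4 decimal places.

The sequences differ at 9 of 32 positions (sites 6, 10, 12, 13, 16, 21, 24, 30, 32).
p = 9/32 = 0.28125 ≈ 0.2813 (to 4 d.p.).

0.2813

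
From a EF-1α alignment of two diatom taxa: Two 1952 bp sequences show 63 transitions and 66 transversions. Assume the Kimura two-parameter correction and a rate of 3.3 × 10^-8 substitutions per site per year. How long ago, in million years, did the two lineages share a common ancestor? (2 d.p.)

P = 63/1952 ≈ 0.032275 and Q = 66/1952 ≈ 0.033811.
Under the Kimura two-parameter model, d = −½ ln(1 − 2P − Q) − ¼ ln(1 − 2Q).
1 − 2P − Q = 0.901639, giving −½ ln(0.901639) = 0.051771.
1 − 2Q = 0.932378, giving −¼ ln(0.932378) = 0.017504.
d = 0.051771 + 0.017504 = 0.069275.
Under a molecular clock d = 2μt, so t = d/(2μ) = 0.069275 / (2 × 3.3 × 10^-8) = 1.05 million years.

1.05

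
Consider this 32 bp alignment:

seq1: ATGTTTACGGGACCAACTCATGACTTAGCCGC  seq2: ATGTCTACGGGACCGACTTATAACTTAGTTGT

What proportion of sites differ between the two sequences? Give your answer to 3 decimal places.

The sequences differ at 7 of 32 positions (sites 5, 15, 19, 22, 29, 30, 32).
p = 7/32 = 0.21875 ≈ 0.219 (to 3 d.p.).

0.219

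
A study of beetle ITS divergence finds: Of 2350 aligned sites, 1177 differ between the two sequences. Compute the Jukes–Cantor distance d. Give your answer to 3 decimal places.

0.827

p = 1177/2350 ≈ 0.500851.
d = −(3/4) ln(1 − 4p/3) = −0.75 ln(1 − 0.667801) = −0.75 ln(0.332199)
  = −0.75 × (-1.102021) = 0.826516 substitutions/site.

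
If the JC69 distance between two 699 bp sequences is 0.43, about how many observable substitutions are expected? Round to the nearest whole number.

Invert JC69: p = (3/4)(1 − e^(−4d/3)) = 0.75 × (1 − e^(-0.573333)) = 0.75 × (1 − 0.563644) = 0.327267.
Expected differing sites = pL ≈ 0.327267 × 699 = 228.759633 ≈ 229.

229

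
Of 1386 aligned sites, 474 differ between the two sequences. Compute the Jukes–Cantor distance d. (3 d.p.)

0.457

p = 474/1386 ≈ 0.341991.
d = −(3/4) ln(1 − 4p/3) = −0.75 ln(1 − 0.455988) = −0.75 ln(0.544012)
  = −0.75 × (-0.608784) = 0.456588 substitutions/site.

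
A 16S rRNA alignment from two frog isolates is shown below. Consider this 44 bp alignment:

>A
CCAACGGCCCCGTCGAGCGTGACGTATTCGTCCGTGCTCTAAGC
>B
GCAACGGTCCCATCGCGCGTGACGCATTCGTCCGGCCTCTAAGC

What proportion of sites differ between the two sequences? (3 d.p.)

The sequences differ at 7 of 44 positions (sites 1, 8, 12, 16, 25, 35, 36).
p = 7/44 = 0.159090… ≈ 0.159 (to 3 d.p.).

0.159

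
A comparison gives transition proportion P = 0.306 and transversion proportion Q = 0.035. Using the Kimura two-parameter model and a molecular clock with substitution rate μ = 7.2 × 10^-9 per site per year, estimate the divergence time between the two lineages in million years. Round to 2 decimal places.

Under the Kimura two-parameter model, d = −½ ln(1 − 2P − Q) − ¼ ln(1 − 2Q).
1 − 2P − Q = 0.353, giving −½ ln(0.353) = 0.520644.
1 − 2Q = 0.93, giving −¼ ln(0.93) = 0.018143.
d = 0.520644 + 0.018143 = 0.538787.
Under a molecular clock d = 2μt, so t = d/(2μ) = 0.538787 / (2 × 7.2 × 10^-9) = 37.42 million years.

37.42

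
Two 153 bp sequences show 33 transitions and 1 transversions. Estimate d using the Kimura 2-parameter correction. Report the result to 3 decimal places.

P = 33/153 ≈ 0.215686 and Q = 1/153 ≈ 0.006536.
Under the Kimura two-parameter model, d = −½ ln(1 − 2P − Q) − ¼ ln(1 − 2Q).
1 − 2P − Q = 0.562092, giving −½ ln(0.562092) = 0.288045.
1 − 2Q = 0.986928, giving −¼ ln(0.986928) = 0.003290.
d = 0.288045 + 0.003290 = 0.291335.

0.291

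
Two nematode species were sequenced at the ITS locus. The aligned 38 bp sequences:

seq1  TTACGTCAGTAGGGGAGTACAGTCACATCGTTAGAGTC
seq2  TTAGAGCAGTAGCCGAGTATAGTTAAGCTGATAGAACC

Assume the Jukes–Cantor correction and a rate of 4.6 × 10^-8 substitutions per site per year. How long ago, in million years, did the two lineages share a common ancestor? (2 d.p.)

5.51

The sequences differ at 14 of 38 sites, so p = 14/38 ≈ 0.368421.
d = −(3/4) ln(1 − 4p/3) = −0.75 ln(1 − 0.491228) = −0.75 ln(0.508772)
  = −0.75 × (-0.675755) = 0.506816 substitutions/site.
Under a molecular clock d = 2μt, so t = d/(2μ) = 0.506816 / (2 × 4.6 × 10^-8) = 5.51 million years.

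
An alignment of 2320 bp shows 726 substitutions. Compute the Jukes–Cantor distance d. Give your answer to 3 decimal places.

0.405

p = 726/2320 ≈ 0.312931.
d = −(3/4) ln(1 − 4p/3) = −0.75 ln(1 − 0.417241) = −0.75 ln(0.582759)
  = −0.75 × (-0.539982) = 0.404987 substitutions/site.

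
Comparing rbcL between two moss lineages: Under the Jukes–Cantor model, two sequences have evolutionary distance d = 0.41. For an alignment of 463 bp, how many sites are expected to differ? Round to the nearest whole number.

Invert JC69: p = (3/4)(1 − e^(−4d/3)) = 0.75 × (1 − e^(-0.546667)) = 0.75 × (1 − 0.578876) = 0.315843.
Expected differing sites = pL ≈ 0.315843 × 463 = 146.235309 ≈ 146.

146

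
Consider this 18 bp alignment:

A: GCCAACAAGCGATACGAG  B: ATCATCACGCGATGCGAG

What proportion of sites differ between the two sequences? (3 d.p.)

0.278

The sequences differ at 5 of 18 positions (sites 1, 2, 5, 8, 14).
p = 5/18 = 0.277777… ≈ 0.278 (to 3 d.p.).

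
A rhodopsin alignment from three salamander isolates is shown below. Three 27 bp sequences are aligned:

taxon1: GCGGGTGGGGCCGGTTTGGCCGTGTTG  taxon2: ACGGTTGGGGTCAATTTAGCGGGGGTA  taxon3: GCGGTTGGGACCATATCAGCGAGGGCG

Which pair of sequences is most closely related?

taxon1–taxon2: 10/27 differ, p = 0.370, d = 0.511.
taxon1–taxon3: 12/27 differ, p = 0.444, d = 0.673.
taxon2–taxon3: 9/27 differ, p = 0.333, d = 0.441.
The smallest distance is between taxon2 and taxon3.

taxon2 and taxon3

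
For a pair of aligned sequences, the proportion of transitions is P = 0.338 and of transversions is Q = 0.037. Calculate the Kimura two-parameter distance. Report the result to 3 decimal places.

Under the Kimura two-parameter model, d = −½ ln(1 − 2P − Q) − ¼ ln(1 − 2Q).
1 − 2P − Q = 0.287, giving −½ ln(0.287) = 0.624137.
1 − 2Q = 0.926, giving −¼ ln(0.926) = 0.019220.
d = 0.624137 + 0.019220 = 0.643357.

0.643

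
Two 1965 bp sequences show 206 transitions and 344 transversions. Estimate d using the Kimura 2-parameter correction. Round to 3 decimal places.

P = 206/1965 ≈ 0.104835 and Q = 344/1965 ≈ 0.175064.
Under the Kimura two-parameter model, d = −½ ln(1 − 2P − Q) − ¼ ln(1 − 2Q).
1 − 2P − Q = 0.615266, giving −½ ln(0.615266) = 0.242850.
1 − 2Q = 0.649872, giving −¼ ln(0.649872) = 0.107745.
d = 0.242850 + 0.107745 = 0.350595.

0.351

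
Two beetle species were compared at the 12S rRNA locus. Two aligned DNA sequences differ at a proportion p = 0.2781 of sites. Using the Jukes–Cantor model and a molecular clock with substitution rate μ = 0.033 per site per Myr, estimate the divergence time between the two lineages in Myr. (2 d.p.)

5.26

d = −(3/4) ln(1 − 4p/3) = −0.75 ln(1 − 0.3708) = −0.75 ln(0.6292)
  = −0.75 × (-0.463306) = 0.347480 substitutions/site.
Under a molecular clock d = 2μt, so t = d/(2μ) = 0.347480 / (2 × 0.033) = 5.26 Myr.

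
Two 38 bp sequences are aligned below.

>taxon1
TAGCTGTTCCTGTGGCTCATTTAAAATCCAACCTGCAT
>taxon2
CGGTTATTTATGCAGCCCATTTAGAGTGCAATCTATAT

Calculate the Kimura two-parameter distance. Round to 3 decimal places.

0.695

Of 38 sites, 13 differences are transitions and 2 are transversions, so P = 13/38 ≈ 0.342105 and Q = 2/38 ≈ 0.052632.
Under the Kimura two-parameter model, d = −½ ln(1 − 2P − Q) − ¼ ln(1 − 2Q).
1 − 2P − Q = 0.263158, giving −½ ln(0.263158) = 0.667500.
1 − 2Q = 0.894736, giving −¼ ln(0.894736) = 0.027807.
d = 0.667500 + 0.027807 = 0.695307.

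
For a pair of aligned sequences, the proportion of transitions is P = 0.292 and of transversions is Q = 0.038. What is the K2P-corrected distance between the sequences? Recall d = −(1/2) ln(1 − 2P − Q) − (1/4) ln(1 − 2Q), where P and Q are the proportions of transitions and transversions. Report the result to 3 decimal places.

Under the Kimura two-parameter model, d = −½ ln(1 − 2P − Q) − ¼ ln(1 − 2Q).
1 − 2P − Q = 0.378, giving −½ ln(0.378) = 0.486431.
1 − 2Q = 0.924, giving −¼ ln(0.924) = 0.019761.
d = 0.486431 + 0.019761 = 0.506192.

0.506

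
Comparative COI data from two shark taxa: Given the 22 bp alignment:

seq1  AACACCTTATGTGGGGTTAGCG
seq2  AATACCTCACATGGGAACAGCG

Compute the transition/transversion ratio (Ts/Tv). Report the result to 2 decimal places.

Transitions are A↔G and C↔T; transversions are all other mismatches.
Transitions: 6. Transversions: 1.
R = 6/1 = 6.00.

6.00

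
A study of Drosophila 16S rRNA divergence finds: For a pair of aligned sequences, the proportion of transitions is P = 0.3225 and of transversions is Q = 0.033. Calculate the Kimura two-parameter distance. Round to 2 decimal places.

Under the Kimura two-parameter model, d = −½ ln(1 − 2P − Q) − ¼ ln(1 − 2Q).
1 − 2P − Q = 0.322, giving −½ ln(0.322) = 0.566602.
1 − 2Q = 0.934, giving −¼ ln(0.934) = 0.017070.
d = 0.566602 + 0.017070 = 0.583672.

0.58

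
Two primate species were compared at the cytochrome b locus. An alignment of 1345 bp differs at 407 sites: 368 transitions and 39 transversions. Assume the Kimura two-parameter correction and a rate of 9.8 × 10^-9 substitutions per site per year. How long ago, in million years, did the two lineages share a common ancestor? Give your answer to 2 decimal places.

P = 368/1345 ≈ 0.273606 and Q = 39/1345 ≈ 0.028996.
Under the Kimura two-parameter model, d = −½ ln(1 − 2P − Q) − ¼ ln(1 − 2Q).
1 − 2P − Q = 0.423792, giving −½ ln(0.423792) = 0.429256.
1 − 2Q = 0.942008, giving −¼ ln(0.942008) = 0.014935.
d = 0.429256 + 0.014935 = 0.444191.
Under a molecular clock d = 2μt, so t = d/(2μ) = 0.444191 / (2 × 9.8 × 10^-9) = 22.66 million years.

22.66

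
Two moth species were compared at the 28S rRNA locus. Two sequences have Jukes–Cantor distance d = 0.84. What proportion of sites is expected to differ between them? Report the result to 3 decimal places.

0.505

p = (3/4)(1 − e^(−4d/3)) = 0.75 × (1 − e^(-1.12)) = 0.75 × (1 − 0.326280) = 0.505290.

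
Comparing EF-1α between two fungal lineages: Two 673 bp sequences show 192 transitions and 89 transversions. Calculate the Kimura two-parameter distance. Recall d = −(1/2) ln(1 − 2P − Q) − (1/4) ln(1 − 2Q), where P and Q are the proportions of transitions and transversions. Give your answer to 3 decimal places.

P = 192/673 ≈ 0.28529 and Q = 89/673 ≈ 0.132244.
Under the Kimura two-parameter model, d = −½ ln(1 − 2P − Q) − ¼ ln(1 − 2Q).
1 − 2P − Q = 0.297176, giving −½ ln(0.297176) = 0.606715.
1 − 2Q = 0.735512, giving −¼ ln(0.735512) = 0.076797.
d = 0.606715 + 0.076797 = 0.683512.

0.684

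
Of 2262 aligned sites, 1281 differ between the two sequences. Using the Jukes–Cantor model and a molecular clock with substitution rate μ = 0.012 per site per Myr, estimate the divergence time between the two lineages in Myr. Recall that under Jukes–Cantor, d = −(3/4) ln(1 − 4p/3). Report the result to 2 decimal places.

43.96

p = 1281/2262 ≈ 0.566313.
d = −(3/4) ln(1 − 4p/3) = −0.75 ln(1 − 0.755084) = −0.75 ln(0.244916)
  = −0.75 × (-1.406840) = 1.055130 substitutions/site.
Under a molecular clock d = 2μt, so t = d/(2μ) = 1.055130 / (2 × 0.012) = 43.96 Myr.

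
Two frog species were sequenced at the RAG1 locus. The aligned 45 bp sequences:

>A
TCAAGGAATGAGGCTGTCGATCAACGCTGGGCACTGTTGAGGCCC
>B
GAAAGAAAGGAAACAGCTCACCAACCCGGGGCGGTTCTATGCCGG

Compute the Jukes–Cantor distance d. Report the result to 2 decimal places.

0.79

The sequences differ at 22 of 45 sites, so p = 22/45 ≈ 0.488889.
d = −(3/4) ln(1 − 4p/3) = −0.75 ln(1 − 0.651852) = −0.75 ln(0.348148)
  = −0.75 × (-1.055128) = 0.791346 substitutions/site.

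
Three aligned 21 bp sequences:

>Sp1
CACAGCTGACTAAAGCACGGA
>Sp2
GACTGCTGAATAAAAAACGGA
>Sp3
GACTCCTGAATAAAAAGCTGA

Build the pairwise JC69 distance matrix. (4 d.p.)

Sp1–Sp2: 5/21 sites differ → p ≈ 0.238095, d = −0.75 ln(1 − 0.31746) = 0.286451 ≈ 0.2865.
Sp1–Sp3: 8/21 sites differ → p ≈ 0.380952, d = −0.75 ln(1 − 0.507936) = 0.531860 ≈ 0.5319.
Sp2–Sp3: 3/21 sites differ → p ≈ 0.142857, d = −0.75 ln(1 − 0.190476) = 0.158482 ≈ 0.1585.

d(Sp1,Sp2) = 0.2865, d(Sp1,Sp3) = 0.5319, d(Sp2,Sp3) = 0.1585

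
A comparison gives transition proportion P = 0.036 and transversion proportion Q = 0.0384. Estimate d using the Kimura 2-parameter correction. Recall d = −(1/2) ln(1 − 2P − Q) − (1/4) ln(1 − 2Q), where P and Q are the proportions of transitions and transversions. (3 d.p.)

Under the Kimura two-parameter model, d = −½ ln(1 − 2P − Q) − ¼ ln(1 − 2Q).
1 − 2P − Q = 0.8896, giving −½ ln(0.8896) = 0.058492.
1 − 2Q = 0.9232, giving −¼ ln(0.9232) = 0.019977.
d = 0.058492 + 0.019977 = 0.078469.

0.078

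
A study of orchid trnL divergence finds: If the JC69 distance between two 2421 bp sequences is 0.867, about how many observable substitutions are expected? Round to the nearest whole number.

1244

Invert JC69: p = (3/4)(1 − e^(−4d/3)) = 0.75 × (1 − e^(-1.156)) = 0.75 × (1 − 0.314743) = 0.513943.
Expected differing sites = pL ≈ 0.513943 × 2421 = 1244.256003 ≈ 1244.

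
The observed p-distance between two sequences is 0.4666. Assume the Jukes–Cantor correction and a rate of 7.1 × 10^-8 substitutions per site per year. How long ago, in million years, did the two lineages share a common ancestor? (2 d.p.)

5.14

d = −(3/4) ln(1 − 4p/3) = −0.75 ln(1 − 0.622133) = −0.75 ln(0.377867)
  = −0.75 × (-0.973213) = 0.729910 substitutions/site.
Under a molecular clock d = 2μt, so t = d/(2μ) = 0.729910 / (2 × 7.1 × 10^-8) = 5.14 million years.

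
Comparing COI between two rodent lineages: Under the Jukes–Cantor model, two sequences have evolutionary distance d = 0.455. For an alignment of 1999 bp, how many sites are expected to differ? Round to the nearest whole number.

Invert JC69: p = (3/4)(1 − e^(−4d/3)) = 0.75 × (1 − e^(-0.606667)) = 0.75 × (1 − 0.545165) = 0.341126.
Expected differing sites = pL ≈ 0.341126 × 1999 = 681.910874 ≈ 682.

682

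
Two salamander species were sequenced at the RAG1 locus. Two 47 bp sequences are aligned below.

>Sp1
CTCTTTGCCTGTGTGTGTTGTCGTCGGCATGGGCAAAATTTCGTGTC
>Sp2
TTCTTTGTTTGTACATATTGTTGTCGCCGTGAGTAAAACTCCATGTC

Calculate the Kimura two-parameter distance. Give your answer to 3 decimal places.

Of 47 sites, 14 differences are transitions and 1 are transversions, so P = 14/47 ≈ 0.297872 and Q = 1/47 ≈ 0.021277.
Under the Kimura two-parameter model, d = −½ ln(1 − 2P − Q) − ¼ ln(1 − 2Q).
1 − 2P − Q = 0.382979, giving −½ ln(0.382979) = 0.479888.
1 − 2Q = 0.957446, giving −¼ ln(0.957446) = 0.010871.
d = 0.479888 + 0.010871 = 0.490759.

0.491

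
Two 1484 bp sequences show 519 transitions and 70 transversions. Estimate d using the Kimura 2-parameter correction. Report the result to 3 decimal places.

0.711

P = 519/1484 ≈ 0.34973 and Q = 70/1484 ≈ 0.04717.
Under the Kimura two-parameter model, d = −½ ln(1 − 2P − Q) − ¼ ln(1 − 2Q).
1 − 2P − Q = 0.25337, giving −½ ln(0.25337) = 0.686452.
1 − 2Q = 0.90566, giving −¼ ln(0.90566) = 0.024773.
d = 0.686452 + 0.024773 = 0.711225.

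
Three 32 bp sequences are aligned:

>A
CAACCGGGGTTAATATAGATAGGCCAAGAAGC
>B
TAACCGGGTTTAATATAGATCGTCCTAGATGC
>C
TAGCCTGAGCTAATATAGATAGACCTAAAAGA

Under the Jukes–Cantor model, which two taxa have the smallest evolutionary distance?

A and B

A–B: 6/32 differ, p = 0.188, d = 0.216.
A–C: 9/32 differ, p = 0.281, d = 0.353.
B–C: 10/32 differ, p = 0.313, d = 0.404.
The smallest distance is between A and B.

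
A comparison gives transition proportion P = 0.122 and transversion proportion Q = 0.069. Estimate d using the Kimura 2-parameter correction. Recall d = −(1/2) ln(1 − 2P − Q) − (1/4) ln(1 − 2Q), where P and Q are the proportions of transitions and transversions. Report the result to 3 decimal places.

Under the Kimura two-parameter model, d = −½ ln(1 − 2P − Q) − ¼ ln(1 − 2Q).
1 − 2P − Q = 0.687, giving −½ ln(0.687) = 0.187710.
1 − 2Q = 0.862, giving −¼ ln(0.862) = 0.037125.
d = 0.187710 + 0.037125 = 0.224835.

0.225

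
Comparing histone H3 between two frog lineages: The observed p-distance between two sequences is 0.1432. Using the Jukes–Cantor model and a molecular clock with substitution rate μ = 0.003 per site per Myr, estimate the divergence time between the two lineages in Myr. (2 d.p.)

d = −(3/4) ln(1 − 4p/3) = −0.75 ln(1 − 0.190933) = −0.75 ln(0.809067)
  = −0.75 × (-0.211874) = 0.158906 substitutions/site.
Under a molecular clock d = 2μt, so t = d/(2μ) = 0.158906 / (2 × 0.003) = 26.48 Myr.

26.48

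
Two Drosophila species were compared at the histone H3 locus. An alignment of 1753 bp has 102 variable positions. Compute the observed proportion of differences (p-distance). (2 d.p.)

0.06

p = 102/1753 = 0.058185… ≈ 0.06 (to 2 d.p.).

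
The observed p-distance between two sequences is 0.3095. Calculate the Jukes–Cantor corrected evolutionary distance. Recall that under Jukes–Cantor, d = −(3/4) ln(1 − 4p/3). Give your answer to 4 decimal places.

d = −(3/4) ln(1 − 4p/3) = −0.75 ln(1 − 0.412667) = −0.75 ln(0.587333)
  = −0.75 × (-0.532163) = 0.399122 substitutions/site.

0.3991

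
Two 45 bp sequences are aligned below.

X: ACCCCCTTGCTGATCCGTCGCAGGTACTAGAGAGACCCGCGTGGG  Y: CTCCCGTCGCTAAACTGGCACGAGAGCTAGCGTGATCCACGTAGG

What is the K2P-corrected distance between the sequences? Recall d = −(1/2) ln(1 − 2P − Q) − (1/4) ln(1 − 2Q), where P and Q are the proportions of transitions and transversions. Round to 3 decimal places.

Of 45 sites, 11 differences are transitions and 7 are transversions, so P = 11/45 ≈ 0.244444 and Q = 7/45 ≈ 0.155556.
Under the Kimura two-parameter model, d = −½ ln(1 − 2P − Q) − ¼ ln(1 − 2Q).
1 − 2P − Q = 0.355556, giving −½ ln(0.355556) = 0.517036.
1 − 2Q = 0.688888, giving −¼ ln(0.688888) = 0.093169.
d = 0.517036 + 0.093169 = 0.610205.

0.610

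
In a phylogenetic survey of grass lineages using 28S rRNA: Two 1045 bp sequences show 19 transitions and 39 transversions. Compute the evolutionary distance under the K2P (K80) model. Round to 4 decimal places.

P = 19/1045 ≈ 0.018182 and Q = 39/1045 ≈ 0.037321.
Under the Kimura two-parameter model, d = −½ ln(1 − 2P − Q) − ¼ ln(1 − 2Q).
1 − 2P − Q = 0.926315, giving −½ ln(0.926315) = 0.038270.
1 − 2Q = 0.925358, giving −¼ ln(0.925358) = 0.019394.
d = 0.038270 + 0.019394 = 0.057664.

0.0577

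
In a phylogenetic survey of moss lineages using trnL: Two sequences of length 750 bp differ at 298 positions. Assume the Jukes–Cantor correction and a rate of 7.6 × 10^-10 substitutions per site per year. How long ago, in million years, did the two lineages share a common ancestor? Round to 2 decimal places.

p = 298/750 ≈ 0.397333.
d = −(3/4) ln(1 − 4p/3) = −0.75 ln(1 − 0.529777) = −0.75 ln(0.470223)
  = −0.75 × (-0.754548) = 0.565911 substitutions/site.
Under a molecular clock d = 2μt, so t = d/(2μ) = 0.565911 / (2 × 7.6 × 10^-10) = 372.31 million years.

372.31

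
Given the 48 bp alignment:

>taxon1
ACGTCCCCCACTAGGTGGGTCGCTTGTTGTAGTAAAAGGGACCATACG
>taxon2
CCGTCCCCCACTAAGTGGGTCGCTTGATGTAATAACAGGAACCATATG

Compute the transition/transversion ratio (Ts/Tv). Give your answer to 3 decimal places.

Transitions are A↔G and C↔T; transversions are all other mismatches.
Transitions: 4. Transversions: 3.
R = 4/3 = 1.333333… ≈ 1.333 (to 3 d.p.).

1.333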